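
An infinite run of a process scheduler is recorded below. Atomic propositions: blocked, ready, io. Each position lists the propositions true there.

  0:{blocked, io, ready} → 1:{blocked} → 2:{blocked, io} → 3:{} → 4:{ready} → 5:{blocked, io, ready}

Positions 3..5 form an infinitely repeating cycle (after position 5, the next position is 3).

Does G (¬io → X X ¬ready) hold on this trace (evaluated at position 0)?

¬io → X X ¬ready must hold at every position from 0 onward. It fails at position 3, so G (¬io → X X ¬ready) is false.
Positions where ¬io holds: 1, 3, 4.
Check X X ¬ready at each: 1→ok, 3→fails, 4→ok.

Violated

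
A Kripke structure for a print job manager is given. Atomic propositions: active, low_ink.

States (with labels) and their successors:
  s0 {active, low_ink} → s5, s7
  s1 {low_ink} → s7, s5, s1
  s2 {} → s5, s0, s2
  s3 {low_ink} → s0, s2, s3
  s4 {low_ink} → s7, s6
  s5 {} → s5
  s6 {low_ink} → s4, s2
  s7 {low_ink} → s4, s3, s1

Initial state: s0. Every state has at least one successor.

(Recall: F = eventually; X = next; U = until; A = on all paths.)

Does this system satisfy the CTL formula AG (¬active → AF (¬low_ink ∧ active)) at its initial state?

States satisfying ¬active → AF (¬low_ink ∧ active): {s0}.
States satisfying AG (¬active → AF (¬low_ink ∧ active)): ∅.
s1 is reachable from s0 and violates ¬active → AF (¬low_ink ∧ active), so AG fails at s0.
s0 ∉ Sat(AG (¬active → AF (¬low_ink ∧ active))).

Violated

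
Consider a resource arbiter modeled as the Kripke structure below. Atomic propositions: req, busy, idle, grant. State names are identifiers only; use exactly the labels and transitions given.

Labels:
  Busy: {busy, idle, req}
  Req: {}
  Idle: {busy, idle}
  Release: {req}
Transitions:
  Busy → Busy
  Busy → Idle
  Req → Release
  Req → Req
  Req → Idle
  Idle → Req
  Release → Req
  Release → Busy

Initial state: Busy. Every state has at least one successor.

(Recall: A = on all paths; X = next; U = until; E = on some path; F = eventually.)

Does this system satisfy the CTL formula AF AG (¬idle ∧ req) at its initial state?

No

States satisfying AG (¬idle ∧ req): ∅.
States satisfying AF AG (¬idle ∧ req): ∅.
There is a path from Busy along which AG (¬idle ∧ req) never holds.
Busy ∉ Sat(AF AG (¬idle ∧ req)).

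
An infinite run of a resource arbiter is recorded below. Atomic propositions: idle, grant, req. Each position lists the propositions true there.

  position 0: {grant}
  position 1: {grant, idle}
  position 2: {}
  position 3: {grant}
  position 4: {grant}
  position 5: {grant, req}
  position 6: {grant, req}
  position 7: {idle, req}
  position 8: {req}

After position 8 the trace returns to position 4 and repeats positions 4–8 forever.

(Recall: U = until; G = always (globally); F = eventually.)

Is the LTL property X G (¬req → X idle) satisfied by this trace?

The position after 0 is 1; G (¬req → X idle) is false there.

Does not hold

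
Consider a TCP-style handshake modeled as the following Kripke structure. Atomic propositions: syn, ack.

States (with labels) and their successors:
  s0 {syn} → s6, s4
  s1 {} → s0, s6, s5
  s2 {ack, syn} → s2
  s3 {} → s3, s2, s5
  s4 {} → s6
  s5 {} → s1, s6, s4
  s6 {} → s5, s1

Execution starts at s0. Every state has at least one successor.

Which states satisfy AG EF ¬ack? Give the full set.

{s0, s1, s4, s5, s6}

States satisfying EF ¬ack: {s0, s1, s3, s4, s5, s6}.
States satisfying AG EF ¬ack: {s0, s1, s4, s5, s6}.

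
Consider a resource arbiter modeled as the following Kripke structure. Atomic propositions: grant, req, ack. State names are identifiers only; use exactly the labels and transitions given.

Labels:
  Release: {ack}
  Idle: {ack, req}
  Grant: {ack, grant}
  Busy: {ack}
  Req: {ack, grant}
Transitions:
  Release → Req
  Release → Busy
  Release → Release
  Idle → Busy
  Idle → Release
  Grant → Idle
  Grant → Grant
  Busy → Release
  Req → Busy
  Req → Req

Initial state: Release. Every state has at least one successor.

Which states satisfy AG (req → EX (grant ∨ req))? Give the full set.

{Release, Busy, Req}

States satisfying req → EX (grant ∨ req): {Release, Grant, Busy, Req}.
States satisfying AG (req → EX (grant ∨ req)): {Release, Busy, Req}.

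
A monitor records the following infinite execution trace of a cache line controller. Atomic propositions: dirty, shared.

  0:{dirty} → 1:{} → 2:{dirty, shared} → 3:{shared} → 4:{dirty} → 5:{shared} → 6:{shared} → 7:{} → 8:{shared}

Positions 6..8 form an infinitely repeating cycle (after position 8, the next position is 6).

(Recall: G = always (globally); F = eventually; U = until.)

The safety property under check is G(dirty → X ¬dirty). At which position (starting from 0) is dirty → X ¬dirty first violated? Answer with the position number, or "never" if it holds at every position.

dirty → X ¬dirty holds at every position 0..8, and those are all the positions the trace ever visits, so the invariant G(dirty → X ¬dirty) is never violated.

never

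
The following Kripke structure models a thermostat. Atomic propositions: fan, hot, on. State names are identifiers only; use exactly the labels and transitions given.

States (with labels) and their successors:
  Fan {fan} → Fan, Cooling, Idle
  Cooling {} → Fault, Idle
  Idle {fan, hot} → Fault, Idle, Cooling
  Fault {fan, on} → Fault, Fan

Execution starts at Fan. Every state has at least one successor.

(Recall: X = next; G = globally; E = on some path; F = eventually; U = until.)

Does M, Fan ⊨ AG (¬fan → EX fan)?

States satisfying ¬fan → EX fan: {Fan, Cooling, Idle, Fault}.
States satisfying AG (¬fan → EX fan): {Fan, Cooling, Idle, Fault}.
Every state reachable from Fan satisfies ¬fan → EX fan.
Fan ∈ Sat(AG (¬fan → EX fan)).

Yes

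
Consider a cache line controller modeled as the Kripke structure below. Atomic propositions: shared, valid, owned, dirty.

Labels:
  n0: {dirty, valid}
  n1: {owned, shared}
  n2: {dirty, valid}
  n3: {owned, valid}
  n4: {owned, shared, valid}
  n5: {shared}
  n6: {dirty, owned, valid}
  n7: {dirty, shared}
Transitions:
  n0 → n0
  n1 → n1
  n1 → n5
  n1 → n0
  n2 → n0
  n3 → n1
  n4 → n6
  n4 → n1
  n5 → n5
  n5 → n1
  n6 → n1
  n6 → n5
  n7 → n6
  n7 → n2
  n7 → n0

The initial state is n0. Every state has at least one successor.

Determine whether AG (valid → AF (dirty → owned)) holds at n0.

States satisfying valid → AF (dirty → owned): {n1, n3, n4, n5, n6, n7}.
States satisfying AG (valid → AF (dirty → owned)): ∅.
n0 is reachable from n0 and violates valid → AF (dirty → owned), so AG fails at n0.
n0 ∉ Sat(AG (valid → AF (dirty → owned))).

Violated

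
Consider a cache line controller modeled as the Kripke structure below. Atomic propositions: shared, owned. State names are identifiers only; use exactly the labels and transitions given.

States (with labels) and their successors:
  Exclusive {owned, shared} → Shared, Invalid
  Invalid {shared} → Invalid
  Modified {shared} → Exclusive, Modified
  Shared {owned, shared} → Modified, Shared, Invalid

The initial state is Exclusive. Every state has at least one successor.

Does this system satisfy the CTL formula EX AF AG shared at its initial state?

Yes

States satisfying AF AG shared: {Exclusive, Invalid, Modified, Shared}.
States satisfying EX AF AG shared: {Exclusive, Invalid, Modified, Shared}.
Exclusive ∈ Sat(EX AF AG shared).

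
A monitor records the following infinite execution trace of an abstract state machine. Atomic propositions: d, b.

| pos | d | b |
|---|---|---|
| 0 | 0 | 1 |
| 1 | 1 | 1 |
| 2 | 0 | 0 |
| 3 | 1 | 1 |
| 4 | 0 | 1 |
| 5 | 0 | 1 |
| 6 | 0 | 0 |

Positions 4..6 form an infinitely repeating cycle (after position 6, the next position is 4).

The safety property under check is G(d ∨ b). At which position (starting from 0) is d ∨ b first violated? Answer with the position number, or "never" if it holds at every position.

2

Check d ∨ b at each position in order: 0 ✓, 1 ✓.
At position 2 the labels are {}, so d ∨ b is false there. This is the first violation.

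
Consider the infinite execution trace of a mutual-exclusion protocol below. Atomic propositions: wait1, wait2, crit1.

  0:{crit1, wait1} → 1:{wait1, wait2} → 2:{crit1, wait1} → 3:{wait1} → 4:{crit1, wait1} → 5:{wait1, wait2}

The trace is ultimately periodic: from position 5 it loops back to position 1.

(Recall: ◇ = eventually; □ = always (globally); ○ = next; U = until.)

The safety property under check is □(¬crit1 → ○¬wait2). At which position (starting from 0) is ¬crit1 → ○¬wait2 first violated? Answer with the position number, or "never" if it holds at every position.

Check ¬crit1 → ○¬wait2 at each position in order: 0 ✓, 1 ✓, 2 ✓, 3 ✓, 4 ✓.
At position 5 the labels are {wait1, wait2} and the next position 1 has {wait1, wait2}, so ¬crit1 → ○¬wait2 is false there. This is the first violation.

5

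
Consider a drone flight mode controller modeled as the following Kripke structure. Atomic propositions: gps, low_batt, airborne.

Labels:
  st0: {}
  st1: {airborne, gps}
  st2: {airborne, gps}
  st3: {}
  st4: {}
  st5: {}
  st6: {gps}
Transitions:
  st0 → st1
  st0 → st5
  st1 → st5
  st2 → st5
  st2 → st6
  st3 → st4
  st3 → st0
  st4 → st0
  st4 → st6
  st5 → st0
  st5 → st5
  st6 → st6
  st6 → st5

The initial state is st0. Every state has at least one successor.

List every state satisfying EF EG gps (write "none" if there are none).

{st2, st3, st4, st6}

States satisfying EG gps: {st2, st6}.
States satisfying EF EG gps: {st2, st3, st4, st6}.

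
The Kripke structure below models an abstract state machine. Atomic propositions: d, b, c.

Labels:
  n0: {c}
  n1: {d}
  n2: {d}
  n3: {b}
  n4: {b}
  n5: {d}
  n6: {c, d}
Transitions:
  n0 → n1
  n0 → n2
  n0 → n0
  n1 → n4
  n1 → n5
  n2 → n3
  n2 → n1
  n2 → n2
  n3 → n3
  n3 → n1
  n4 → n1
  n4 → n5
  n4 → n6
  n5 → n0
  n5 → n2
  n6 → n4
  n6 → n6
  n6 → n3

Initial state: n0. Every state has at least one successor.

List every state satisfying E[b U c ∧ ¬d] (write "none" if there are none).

{n0}

States satisfying b: {n3, n4}.
States satisfying c ∧ ¬d: {n0}.
States satisfying E[b U c ∧ ¬d]: {n0}.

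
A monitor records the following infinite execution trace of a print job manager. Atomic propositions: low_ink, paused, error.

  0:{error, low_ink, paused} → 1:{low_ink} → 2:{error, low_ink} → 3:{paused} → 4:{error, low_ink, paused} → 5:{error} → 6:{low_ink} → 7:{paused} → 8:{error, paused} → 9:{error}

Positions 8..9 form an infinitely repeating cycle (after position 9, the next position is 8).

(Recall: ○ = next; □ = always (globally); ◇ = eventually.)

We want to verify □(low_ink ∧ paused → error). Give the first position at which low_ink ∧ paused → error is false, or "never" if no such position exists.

low_ink ∧ paused → error holds at every position 0..9, and those are all the positions the trace ever visits, so the invariant □(low_ink ∧ paused → error) is never violated.

never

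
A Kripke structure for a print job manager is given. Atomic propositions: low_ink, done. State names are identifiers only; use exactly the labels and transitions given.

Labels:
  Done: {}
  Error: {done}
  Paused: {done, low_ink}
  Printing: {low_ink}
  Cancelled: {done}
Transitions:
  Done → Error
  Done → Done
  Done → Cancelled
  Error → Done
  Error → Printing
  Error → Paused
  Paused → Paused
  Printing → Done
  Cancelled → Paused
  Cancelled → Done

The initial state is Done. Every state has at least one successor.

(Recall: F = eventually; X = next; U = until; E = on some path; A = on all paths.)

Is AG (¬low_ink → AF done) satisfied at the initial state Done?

States satisfying ¬low_ink → AF done: {Error, Paused, Printing, Cancelled}.
States satisfying AG (¬low_ink → AF done): {Paused}.
Done is reachable from Done and violates ¬low_ink → AF done, so AG fails at Done.
Done ∉ Sat(AG (¬low_ink → AF done)).

Violated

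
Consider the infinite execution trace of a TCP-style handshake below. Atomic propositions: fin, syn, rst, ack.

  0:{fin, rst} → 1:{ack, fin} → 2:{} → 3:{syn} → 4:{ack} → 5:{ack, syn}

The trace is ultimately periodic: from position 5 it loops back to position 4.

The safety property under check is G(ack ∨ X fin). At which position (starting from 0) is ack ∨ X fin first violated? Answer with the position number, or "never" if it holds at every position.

2

Check ack ∨ X fin at each position in order: 0 ✓, 1 ✓.
At position 2 the labels are {} and the next position 3 has {syn}, so ack ∨ X fin is false there. This is the first violation.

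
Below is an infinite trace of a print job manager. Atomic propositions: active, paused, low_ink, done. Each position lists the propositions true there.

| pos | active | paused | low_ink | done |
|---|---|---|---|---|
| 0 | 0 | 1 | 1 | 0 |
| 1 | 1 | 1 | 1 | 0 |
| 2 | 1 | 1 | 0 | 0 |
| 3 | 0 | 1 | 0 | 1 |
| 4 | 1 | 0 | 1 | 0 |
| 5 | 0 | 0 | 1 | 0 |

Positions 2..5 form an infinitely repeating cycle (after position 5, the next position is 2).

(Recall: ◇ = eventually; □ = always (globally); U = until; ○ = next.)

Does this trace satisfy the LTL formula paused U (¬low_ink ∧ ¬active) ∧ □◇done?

Holds

Walking from position 0: ¬low_ink ∧ ¬active first holds at position 3, and paused holds at every earlier position along the way, so paused U (¬low_ink ∧ ¬active) holds.
◇done holds at every position 0..5, and those are all positions ever visited, so □◇done holds.
At position 0: paused U (¬low_ink ∧ ¬active) is true; □◇done is true; so paused U (¬low_ink ∧ ¬active) ∧ □◇done is true.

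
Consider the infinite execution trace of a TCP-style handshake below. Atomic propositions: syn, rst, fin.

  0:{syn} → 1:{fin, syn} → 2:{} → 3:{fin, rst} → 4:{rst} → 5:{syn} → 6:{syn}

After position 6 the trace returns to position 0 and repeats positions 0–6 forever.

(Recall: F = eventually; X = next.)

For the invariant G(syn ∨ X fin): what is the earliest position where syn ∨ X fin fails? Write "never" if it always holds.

3

Check syn ∨ X fin at each position in order: 0 ✓, 1 ✓, 2 ✓.
At position 3 the labels are {fin, rst} and the next position 4 has {rst}, so syn ∨ X fin is false there. This is the first violation.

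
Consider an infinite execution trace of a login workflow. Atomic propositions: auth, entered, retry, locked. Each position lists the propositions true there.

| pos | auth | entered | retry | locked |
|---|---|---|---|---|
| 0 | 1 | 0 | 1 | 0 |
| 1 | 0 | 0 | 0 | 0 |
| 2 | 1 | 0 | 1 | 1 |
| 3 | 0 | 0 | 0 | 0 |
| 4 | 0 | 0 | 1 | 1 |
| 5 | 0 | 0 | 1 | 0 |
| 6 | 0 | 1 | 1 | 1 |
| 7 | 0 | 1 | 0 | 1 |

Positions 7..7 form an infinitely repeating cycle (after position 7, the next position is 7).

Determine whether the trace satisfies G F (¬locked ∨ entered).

F (¬locked ∨ entered) holds at every position 0..7, and those are all positions ever visited, so G F (¬locked ∨ entered) holds.

Satisfied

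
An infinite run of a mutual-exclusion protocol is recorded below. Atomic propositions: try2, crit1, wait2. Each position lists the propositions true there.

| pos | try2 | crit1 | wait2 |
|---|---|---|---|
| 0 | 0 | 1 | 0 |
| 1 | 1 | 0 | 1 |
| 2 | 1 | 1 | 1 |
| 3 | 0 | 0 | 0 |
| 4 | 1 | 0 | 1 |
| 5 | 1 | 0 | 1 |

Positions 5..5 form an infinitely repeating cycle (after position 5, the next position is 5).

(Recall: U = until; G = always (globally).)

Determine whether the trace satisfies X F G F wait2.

The position after 0 is 1; F G F wait2 is true there.

Satisfied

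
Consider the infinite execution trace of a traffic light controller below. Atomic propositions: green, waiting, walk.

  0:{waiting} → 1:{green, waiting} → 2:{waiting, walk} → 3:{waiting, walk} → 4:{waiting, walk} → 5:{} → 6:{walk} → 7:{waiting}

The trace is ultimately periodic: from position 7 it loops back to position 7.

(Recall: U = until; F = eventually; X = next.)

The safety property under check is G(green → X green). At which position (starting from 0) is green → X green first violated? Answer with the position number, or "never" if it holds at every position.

1

Check green → X green at each position in order: 0 ✓.
At position 1 the labels are {green, waiting} and the next position 2 has {waiting, walk}, so green → X green is false there. This is the first violation.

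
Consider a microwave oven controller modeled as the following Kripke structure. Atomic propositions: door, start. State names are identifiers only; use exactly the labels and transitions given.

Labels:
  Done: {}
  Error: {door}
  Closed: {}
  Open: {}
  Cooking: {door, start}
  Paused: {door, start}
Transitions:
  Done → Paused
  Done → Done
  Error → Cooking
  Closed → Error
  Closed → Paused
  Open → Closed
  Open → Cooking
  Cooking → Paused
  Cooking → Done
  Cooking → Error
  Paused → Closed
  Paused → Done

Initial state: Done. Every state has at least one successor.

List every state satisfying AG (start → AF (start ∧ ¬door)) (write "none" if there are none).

States satisfying start → AF (start ∧ ¬door): {Done, Error, Closed, Open}.
States satisfying AG (start → AF (start ∧ ¬door)): ∅.

none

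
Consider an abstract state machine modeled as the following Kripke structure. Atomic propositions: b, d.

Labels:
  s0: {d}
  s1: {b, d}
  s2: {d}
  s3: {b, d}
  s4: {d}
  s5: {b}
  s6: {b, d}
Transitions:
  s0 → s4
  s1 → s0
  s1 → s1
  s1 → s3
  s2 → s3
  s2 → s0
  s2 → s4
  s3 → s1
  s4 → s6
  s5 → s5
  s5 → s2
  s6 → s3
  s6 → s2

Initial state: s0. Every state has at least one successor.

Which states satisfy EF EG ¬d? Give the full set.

{s5}

States satisfying EG ¬d: {s5}.
States satisfying EF EG ¬d: {s5}.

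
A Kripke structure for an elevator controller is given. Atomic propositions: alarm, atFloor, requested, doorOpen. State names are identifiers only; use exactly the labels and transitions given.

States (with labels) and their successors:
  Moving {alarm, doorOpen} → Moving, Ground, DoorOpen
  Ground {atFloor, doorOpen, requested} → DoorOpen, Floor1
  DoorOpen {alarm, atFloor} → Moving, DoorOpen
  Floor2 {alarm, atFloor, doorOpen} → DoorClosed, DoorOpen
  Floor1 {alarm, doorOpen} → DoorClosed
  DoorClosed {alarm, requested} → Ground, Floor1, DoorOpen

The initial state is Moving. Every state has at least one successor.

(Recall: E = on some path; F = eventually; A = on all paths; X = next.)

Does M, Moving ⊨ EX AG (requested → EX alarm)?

Holds

States satisfying AG (requested → EX alarm): {Moving, Ground, DoorOpen, Floor2, Floor1, DoorClosed}.
States satisfying EX AG (requested → EX alarm): {Moving, Ground, DoorOpen, Floor2, Floor1, DoorClosed}.
Moving ∈ Sat(EX AG (requested → EX alarm)).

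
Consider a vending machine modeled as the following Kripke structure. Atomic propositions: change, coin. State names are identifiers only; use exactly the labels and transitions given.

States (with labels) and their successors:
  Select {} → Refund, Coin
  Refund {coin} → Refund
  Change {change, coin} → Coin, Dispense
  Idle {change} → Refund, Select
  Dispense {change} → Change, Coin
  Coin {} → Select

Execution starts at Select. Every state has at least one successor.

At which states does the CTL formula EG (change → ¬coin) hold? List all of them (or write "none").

{Select, Refund, Idle, Dispense, Coin}

States satisfying change → ¬coin: {Select, Refund, Idle, Dispense, Coin}.
States satisfying EG (change → ¬coin): {Select, Refund, Idle, Dispense, Coin}.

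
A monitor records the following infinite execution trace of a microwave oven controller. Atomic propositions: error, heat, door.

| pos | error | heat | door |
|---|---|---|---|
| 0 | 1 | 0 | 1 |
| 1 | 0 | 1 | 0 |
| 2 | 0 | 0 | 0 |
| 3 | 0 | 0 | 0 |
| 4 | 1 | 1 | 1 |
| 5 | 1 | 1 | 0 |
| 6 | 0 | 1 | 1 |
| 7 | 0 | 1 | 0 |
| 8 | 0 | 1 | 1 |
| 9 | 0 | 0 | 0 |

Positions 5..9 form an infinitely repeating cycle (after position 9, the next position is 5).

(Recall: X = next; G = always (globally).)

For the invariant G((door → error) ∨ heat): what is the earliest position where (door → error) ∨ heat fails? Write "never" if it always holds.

(door → error) ∨ heat holds at every position 0..9, and those are all the positions the trace ever visits, so the invariant G((door → error) ∨ heat) is never violated.

never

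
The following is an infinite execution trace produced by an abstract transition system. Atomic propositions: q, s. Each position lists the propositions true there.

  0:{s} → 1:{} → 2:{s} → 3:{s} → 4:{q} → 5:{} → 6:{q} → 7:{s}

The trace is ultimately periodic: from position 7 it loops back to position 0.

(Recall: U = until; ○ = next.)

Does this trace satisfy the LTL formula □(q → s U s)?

Does not hold

q → s U s must hold at every position from 0 onward. It fails at position 4, so □(q → s U s) is false.
Positions where q holds: 4, 6.
Check s U s at each: 4→fails, 6→fails.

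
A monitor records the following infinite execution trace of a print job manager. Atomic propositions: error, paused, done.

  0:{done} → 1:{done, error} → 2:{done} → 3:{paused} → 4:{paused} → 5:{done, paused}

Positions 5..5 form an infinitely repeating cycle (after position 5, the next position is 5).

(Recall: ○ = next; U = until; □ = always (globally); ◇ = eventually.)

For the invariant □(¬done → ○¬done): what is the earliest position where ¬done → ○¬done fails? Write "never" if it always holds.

4

Check ¬done → ○¬done at each position in order: 0 ✓, 1 ✓, 2 ✓, 3 ✓.
At position 4 the labels are {paused} and the next position 5 has {done, paused}, so ¬done → ○¬done is false there. This is the first violation.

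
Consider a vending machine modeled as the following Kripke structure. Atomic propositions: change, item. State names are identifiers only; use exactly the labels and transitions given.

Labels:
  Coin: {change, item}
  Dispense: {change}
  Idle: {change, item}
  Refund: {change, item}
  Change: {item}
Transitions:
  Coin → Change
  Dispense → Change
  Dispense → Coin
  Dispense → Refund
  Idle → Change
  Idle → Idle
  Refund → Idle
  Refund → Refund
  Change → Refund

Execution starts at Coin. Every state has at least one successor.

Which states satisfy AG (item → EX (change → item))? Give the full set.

{Coin, Dispense, Idle, Refund, Change}

States satisfying item → EX (change → item): {Coin, Dispense, Idle, Refund, Change}.
States satisfying AG (item → EX (change → item)): {Coin, Dispense, Idle, Refund, Change}.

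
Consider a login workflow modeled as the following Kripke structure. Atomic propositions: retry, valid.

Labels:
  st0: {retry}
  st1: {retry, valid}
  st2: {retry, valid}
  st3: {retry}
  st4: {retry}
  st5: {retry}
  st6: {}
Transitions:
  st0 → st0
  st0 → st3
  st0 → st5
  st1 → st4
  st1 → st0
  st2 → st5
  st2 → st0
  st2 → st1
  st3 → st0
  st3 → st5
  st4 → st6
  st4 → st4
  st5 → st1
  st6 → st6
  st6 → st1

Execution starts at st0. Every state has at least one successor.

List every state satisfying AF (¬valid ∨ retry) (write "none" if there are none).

{st0, st1, st2, st3, st4, st5, st6}

States satisfying ¬valid ∨ retry: {st0, st1, st2, st3, st4, st5, st6}.
States satisfying AF (¬valid ∨ retry): {st0, st1, st2, st3, st4, st5, st6}.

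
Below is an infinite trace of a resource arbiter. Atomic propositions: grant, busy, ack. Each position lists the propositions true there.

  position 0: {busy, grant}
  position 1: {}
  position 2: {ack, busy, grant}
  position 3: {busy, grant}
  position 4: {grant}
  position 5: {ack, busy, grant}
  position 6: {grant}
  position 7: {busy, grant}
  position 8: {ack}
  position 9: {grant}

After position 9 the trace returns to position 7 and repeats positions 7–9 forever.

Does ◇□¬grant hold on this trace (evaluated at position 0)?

Does not hold

□¬grant is false at every position 0..9, so it never becomes true and ◇□¬grant fails.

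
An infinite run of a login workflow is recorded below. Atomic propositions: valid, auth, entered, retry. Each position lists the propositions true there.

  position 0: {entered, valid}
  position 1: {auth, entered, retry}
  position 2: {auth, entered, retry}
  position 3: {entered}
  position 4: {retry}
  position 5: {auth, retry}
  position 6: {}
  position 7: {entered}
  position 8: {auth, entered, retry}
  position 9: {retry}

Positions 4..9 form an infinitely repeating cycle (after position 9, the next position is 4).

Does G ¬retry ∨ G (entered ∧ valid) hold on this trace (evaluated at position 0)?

¬retry must hold at every position from 0 onward. It fails at position 1, so G ¬retry is false.
entered ∧ valid must hold at every position from 0 onward. It fails at position 1, so G (entered ∧ valid) is false.
At position 0: G ¬retry is false; G (entered ∧ valid) is false; so G ¬retry ∨ G (entered ∧ valid) is false.

Violated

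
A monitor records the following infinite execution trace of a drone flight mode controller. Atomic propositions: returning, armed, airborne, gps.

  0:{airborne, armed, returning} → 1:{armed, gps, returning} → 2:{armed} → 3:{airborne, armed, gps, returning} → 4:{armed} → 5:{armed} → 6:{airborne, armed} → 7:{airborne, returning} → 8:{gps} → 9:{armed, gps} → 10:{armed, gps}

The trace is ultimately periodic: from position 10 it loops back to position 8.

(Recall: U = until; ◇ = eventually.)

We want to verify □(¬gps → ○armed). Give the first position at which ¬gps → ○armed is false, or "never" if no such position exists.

6

Check ¬gps → ○armed at each position in order: 0 ✓, 1 ✓, 2 ✓, 3 ✓, 4 ✓, 5 ✓.
At position 6 the labels are {airborne, armed} and the next position 7 has {airborne, returning}, so ¬gps → ○armed is false there. This is the first violation.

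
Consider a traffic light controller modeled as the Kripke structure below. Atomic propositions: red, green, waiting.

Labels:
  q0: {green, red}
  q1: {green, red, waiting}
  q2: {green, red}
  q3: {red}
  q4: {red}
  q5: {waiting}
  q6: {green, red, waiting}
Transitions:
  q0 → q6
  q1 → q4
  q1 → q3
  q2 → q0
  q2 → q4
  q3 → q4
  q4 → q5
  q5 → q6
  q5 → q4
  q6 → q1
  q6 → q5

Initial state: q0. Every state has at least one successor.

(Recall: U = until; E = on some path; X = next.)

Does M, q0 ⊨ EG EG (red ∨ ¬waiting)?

Violated

States satisfying EG (red ∨ ¬waiting): ∅.
States satisfying EG EG (red ∨ ¬waiting): ∅.
No suitable path/successor from q0 witnesses the formula.
q0 ∉ Sat(EG EG (red ∨ ¬waiting)).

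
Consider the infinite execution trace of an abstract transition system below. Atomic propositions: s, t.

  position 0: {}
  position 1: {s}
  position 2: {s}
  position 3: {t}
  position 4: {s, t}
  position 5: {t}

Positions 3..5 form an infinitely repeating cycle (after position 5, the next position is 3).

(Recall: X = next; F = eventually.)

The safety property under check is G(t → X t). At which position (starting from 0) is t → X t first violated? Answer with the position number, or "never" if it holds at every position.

never

t → X t holds at every position 0..5, and those are all the positions the trace ever visits, so the invariant G(t → X t) is never violated.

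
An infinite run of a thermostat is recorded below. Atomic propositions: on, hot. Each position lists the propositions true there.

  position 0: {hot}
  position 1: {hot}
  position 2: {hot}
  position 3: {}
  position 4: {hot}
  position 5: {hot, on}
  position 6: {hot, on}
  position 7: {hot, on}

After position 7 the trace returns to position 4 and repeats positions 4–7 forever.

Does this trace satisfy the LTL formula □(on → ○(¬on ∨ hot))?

on → ○(¬on ∨ hot) holds at every position 0..7, and those are all positions ever visited, so □(on → ○(¬on ∨ hot)) holds.
Positions where on holds: 5, 6, 7.
Check ○(¬on ∨ hot) at each: 5→ok, 6→ok, 7→ok.

Satisfied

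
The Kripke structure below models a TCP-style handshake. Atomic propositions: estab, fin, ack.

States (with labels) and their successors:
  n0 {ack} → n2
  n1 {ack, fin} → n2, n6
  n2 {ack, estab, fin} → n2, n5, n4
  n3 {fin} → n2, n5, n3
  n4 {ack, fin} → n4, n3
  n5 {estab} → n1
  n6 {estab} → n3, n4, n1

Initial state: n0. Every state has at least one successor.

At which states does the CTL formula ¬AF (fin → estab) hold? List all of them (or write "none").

States satisfying fin → estab: {n0, n2, n5, n6}.
States satisfying AF (fin → estab): {n0, n1, n2, n5, n6}.
States satisfying ¬AF (fin → estab): {n3, n4}.

{n3, n4}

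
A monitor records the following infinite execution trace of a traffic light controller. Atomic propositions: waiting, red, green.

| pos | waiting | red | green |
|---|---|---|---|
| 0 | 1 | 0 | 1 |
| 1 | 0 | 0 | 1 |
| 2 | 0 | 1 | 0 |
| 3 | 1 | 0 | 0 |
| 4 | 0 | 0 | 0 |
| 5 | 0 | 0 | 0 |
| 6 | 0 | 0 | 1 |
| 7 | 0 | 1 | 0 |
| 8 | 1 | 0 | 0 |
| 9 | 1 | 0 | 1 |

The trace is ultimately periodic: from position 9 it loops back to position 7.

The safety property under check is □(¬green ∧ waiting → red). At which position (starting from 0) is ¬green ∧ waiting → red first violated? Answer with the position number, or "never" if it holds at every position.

3

Check ¬green ∧ waiting → red at each position in order: 0 ✓, 1 ✓, 2 ✓.
At position 3 the labels are {waiting}, so ¬green ∧ waiting → red is false there. This is the first violation.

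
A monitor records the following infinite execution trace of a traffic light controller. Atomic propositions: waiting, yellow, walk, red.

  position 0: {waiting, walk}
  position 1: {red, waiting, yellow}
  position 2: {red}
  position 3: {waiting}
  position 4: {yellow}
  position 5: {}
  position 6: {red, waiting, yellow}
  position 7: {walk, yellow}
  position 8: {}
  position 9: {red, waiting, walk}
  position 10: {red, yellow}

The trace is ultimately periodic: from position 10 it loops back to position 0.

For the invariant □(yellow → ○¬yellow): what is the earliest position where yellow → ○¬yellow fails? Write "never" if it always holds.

Check yellow → ○¬yellow at each position in order: 0 ✓, 1 ✓, 2 ✓, 3 ✓, 4 ✓, 5 ✓.
At position 6 the labels are {red, waiting, yellow} and the next position 7 has {walk, yellow}, so yellow → ○¬yellow is false there. This is the first violation.

6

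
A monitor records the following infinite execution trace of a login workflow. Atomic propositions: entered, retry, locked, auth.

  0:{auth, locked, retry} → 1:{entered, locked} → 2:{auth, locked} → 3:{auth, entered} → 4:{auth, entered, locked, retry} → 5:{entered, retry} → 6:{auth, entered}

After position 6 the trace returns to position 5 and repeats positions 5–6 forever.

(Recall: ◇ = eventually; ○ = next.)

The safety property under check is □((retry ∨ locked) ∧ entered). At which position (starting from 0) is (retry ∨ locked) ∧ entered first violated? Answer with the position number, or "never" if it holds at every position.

At position 0 the labels are {auth, locked, retry}, so (retry ∨ locked) ∧ entered is false there. This is the first violation.

0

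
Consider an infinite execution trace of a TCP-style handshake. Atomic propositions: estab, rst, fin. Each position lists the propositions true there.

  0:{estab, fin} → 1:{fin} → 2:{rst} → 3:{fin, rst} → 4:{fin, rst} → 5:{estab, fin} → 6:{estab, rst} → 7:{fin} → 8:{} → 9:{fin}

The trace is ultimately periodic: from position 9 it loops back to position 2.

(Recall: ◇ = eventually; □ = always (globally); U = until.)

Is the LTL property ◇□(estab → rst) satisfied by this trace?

□(estab → rst) is false at every position 0..9, so it never becomes true and ◇□(estab → rst) fails.

Does not hold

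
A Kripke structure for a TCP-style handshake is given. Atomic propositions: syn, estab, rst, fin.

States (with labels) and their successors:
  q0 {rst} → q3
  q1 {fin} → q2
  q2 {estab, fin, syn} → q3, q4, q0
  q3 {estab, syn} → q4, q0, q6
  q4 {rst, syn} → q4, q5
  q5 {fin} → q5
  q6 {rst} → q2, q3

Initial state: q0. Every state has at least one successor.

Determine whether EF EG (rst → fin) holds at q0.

Holds

States satisfying EG (rst → fin): {q5}.
States satisfying EF EG (rst → fin): {q0, q1, q2, q3, q4, q5, q6}.
Some path from q0 reaches a state where EG (rst → fin) holds.
q0 ∈ Sat(EF EG (rst → fin)).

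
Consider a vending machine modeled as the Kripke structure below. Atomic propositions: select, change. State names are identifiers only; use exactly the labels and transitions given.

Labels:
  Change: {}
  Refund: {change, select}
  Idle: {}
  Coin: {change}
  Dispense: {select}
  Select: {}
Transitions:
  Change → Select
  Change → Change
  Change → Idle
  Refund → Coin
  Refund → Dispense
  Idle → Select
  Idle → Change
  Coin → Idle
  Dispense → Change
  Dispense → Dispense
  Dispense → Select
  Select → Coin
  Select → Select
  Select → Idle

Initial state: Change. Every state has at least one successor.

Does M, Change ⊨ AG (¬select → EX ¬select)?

Satisfied

States satisfying ¬select → EX ¬select: {Change, Refund, Idle, Coin, Dispense, Select}.
States satisfying AG (¬select → EX ¬select): {Change, Refund, Idle, Coin, Dispense, Select}.
Every state reachable from Change satisfies ¬select → EX ¬select.
Change ∈ Sat(AG (¬select → EX ¬select)).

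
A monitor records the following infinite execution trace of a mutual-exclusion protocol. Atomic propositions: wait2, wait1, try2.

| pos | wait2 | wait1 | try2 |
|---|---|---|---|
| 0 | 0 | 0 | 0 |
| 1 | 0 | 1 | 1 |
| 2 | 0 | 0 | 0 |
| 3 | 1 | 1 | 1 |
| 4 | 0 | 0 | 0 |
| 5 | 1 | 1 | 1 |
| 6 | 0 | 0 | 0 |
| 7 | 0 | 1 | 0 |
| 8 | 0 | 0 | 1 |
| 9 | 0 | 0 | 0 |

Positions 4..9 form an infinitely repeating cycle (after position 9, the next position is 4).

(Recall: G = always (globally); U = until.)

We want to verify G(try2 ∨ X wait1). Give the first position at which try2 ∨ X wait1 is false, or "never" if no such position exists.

7

Check try2 ∨ X wait1 at each position in order: 0 ✓, 1 ✓, 2 ✓, 3 ✓, 4 ✓, 5 ✓, 6 ✓.
At position 7 the labels are {wait1} and the next position 8 has {try2}, so try2 ∨ X wait1 is false there. This is the first violation.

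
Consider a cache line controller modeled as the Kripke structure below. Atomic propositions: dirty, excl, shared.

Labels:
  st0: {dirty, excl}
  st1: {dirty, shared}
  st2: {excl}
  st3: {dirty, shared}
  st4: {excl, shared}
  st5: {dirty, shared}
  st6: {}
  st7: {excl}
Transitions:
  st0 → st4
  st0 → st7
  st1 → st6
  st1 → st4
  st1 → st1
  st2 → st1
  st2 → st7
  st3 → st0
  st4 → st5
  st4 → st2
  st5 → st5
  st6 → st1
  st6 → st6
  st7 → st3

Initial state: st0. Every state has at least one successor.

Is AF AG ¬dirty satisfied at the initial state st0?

States satisfying AG ¬dirty: ∅.
States satisfying AF AG ¬dirty: ∅.
There is a path from st0 along which AG ¬dirty never holds.
st0 ∉ Sat(AF AG ¬dirty).

Violated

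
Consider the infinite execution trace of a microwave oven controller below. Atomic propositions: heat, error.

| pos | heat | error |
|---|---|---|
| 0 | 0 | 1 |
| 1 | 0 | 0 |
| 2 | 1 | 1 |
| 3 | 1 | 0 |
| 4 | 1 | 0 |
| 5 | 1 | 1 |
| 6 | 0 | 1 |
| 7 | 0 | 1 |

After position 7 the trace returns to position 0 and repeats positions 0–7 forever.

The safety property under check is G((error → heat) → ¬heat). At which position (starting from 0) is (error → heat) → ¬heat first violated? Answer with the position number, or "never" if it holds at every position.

2

Check (error → heat) → ¬heat at each position in order: 0 ✓, 1 ✓.
At position 2 the labels are {error, heat}, so (error → heat) → ¬heat is false there. This is the first violation.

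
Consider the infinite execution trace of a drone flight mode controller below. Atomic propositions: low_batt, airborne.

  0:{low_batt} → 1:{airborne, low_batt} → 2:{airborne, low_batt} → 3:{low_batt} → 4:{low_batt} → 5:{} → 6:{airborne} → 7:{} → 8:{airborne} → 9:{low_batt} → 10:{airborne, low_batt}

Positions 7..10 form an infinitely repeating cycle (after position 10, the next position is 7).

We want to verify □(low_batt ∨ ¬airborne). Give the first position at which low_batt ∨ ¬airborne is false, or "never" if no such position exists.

Check low_batt ∨ ¬airborne at each position in order: 0 ✓, 1 ✓, 2 ✓, 3 ✓, 4 ✓, 5 ✓.
At position 6 the labels are {airborne}, so low_batt ∨ ¬airborne is false there. This is the first violation.

6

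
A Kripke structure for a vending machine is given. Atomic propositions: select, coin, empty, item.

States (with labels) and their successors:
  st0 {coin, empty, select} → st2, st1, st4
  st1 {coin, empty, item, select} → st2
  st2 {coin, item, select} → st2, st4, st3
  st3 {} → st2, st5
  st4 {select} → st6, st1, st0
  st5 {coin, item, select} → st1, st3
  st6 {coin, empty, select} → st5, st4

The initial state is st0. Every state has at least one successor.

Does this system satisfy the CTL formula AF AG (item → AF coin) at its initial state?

Holds

States satisfying AG (item → AF coin): {st0, st1, st2, st3, st4, st5, st6}.
States satisfying AF AG (item → AF coin): {st0, st1, st2, st3, st4, st5, st6}.
st0 ∈ Sat(AF AG (item → AF coin)).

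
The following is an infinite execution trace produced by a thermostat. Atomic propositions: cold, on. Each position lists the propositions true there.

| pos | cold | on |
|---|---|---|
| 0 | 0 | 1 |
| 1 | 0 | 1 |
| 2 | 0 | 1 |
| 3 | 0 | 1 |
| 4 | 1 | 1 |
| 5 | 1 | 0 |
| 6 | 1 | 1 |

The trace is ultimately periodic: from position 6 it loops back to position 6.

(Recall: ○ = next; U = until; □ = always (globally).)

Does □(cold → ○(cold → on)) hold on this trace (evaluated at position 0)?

Violated

cold → ○(cold → on) must hold at every position from 0 onward. It fails at position 4, so □(cold → ○(cold → on)) is false.
Positions where cold holds: 4, 5, 6.
Check ○(cold → on) at each: 4→fails, 5→ok, 6→ok.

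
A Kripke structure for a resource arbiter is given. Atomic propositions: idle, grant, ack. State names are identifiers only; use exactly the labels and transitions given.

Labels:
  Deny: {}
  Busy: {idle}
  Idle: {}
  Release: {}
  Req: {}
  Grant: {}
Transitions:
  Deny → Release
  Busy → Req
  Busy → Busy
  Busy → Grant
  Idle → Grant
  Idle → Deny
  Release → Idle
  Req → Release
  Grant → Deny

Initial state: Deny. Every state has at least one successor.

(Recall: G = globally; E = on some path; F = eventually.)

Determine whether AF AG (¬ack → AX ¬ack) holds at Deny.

Yes

States satisfying AG (¬ack → AX ¬ack): {Deny, Busy, Idle, Release, Req, Grant}.
States satisfying AF AG (¬ack → AX ¬ack): {Deny, Busy, Idle, Release, Req, Grant}.
Deny ∈ Sat(AF AG (¬ack → AX ¬ack)).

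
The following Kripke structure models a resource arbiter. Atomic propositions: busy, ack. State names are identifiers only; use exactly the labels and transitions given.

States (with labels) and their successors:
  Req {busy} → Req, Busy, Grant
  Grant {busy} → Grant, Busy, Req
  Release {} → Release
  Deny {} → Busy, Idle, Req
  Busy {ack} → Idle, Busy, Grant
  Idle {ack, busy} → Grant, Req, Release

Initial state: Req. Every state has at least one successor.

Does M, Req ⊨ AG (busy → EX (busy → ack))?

Holds

States satisfying busy → EX (busy → ack): {Req, Grant, Release, Deny, Busy, Idle}.
States satisfying AG (busy → EX (busy → ack)): {Req, Grant, Release, Deny, Busy, Idle}.
Every state reachable from Req satisfies busy → EX (busy → ack).
Req ∈ Sat(AG (busy → EX (busy → ack))).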